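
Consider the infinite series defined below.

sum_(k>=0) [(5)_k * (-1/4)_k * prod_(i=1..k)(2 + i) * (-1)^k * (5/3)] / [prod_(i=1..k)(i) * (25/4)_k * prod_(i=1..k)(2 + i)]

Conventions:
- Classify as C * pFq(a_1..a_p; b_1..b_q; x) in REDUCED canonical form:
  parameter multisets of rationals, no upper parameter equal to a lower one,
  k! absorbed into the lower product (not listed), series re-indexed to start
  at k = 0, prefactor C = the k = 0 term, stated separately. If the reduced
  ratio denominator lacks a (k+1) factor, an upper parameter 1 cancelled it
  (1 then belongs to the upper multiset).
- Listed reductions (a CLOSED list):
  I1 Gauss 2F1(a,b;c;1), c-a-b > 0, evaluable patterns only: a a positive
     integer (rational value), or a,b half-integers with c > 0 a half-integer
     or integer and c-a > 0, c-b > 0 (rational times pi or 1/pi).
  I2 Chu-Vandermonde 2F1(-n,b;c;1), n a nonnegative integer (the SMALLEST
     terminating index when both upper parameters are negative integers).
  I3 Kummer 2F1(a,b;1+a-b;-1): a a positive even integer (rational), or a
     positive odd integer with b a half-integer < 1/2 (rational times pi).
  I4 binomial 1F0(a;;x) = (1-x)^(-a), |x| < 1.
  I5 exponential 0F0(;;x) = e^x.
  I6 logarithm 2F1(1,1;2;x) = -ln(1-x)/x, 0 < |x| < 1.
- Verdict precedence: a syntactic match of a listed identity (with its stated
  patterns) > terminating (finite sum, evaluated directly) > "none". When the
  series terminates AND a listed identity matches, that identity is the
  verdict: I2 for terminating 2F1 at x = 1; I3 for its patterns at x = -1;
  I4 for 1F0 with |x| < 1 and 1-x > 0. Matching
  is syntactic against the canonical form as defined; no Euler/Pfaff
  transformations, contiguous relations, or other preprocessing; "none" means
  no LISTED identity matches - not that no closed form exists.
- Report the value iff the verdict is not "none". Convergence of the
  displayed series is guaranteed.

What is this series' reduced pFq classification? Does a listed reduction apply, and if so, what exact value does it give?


Prefactor 5/3, argument -1: 2F1 with upper {-1/4, 5} over lower {25/4}. Verdict: none here - no I1-I6 shape fits x = -1 with lower {25/4}.

Structural cue: from the first term 5/3: the product of the first k integers (C = 5/3) is k!.
Consecutive-term ratio: r(k) = (-1) * (k-1/4) (k+5) / [(k+25/4) (k+1)] - poly over poly, x = (-1) from leading terms; C = 5/3 at k = 0.


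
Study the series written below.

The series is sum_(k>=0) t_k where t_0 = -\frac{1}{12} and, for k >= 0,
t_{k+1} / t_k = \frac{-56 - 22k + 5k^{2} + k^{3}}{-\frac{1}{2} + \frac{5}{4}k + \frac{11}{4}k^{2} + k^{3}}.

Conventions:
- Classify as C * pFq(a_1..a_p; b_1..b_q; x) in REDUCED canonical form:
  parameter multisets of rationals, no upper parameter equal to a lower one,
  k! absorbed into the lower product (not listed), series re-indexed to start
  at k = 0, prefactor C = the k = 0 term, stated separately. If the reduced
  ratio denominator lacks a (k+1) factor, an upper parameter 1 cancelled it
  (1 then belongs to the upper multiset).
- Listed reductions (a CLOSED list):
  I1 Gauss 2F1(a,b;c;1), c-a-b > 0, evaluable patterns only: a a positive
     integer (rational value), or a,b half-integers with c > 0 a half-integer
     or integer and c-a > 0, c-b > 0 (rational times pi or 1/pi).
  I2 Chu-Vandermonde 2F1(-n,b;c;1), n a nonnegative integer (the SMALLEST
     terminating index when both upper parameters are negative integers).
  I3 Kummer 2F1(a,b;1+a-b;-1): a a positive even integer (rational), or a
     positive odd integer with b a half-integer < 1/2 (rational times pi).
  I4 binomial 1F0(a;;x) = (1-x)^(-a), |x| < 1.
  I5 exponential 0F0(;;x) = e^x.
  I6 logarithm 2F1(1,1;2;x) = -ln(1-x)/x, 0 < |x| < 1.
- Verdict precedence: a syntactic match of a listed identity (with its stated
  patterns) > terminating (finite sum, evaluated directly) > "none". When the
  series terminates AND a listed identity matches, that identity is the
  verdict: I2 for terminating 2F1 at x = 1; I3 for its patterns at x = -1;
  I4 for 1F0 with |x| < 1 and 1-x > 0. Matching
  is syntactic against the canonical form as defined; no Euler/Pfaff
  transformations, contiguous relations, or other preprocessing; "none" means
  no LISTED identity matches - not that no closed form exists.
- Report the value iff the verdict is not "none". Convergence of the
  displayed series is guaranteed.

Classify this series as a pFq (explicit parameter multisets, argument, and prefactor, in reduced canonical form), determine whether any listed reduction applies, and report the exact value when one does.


The tell: x = 1 and roots of the ratio polynomials (C = -1/12, x = 1) are the negated parameters.
Adjacent-term ratio: r(k) = 1 * (k-4) (k+7) / [(k-\frac{1}{4}) (k+1)] - rational in k. x = 1; t_0 = -\frac{1}{12}; negate the roots.

x = 1 here; the reduced form reads 2F1, upper {-4, 7}, lower {-\frac{1}{4}}, C = -\frac{1}{12}. Verdict at x = 1: Vandermonde's identity (I2) matches (terminating 2F1 at x = 1 with n = 4, b = 7, c = -\frac{1}{4}). Exact value: \frac{12325}{132}.


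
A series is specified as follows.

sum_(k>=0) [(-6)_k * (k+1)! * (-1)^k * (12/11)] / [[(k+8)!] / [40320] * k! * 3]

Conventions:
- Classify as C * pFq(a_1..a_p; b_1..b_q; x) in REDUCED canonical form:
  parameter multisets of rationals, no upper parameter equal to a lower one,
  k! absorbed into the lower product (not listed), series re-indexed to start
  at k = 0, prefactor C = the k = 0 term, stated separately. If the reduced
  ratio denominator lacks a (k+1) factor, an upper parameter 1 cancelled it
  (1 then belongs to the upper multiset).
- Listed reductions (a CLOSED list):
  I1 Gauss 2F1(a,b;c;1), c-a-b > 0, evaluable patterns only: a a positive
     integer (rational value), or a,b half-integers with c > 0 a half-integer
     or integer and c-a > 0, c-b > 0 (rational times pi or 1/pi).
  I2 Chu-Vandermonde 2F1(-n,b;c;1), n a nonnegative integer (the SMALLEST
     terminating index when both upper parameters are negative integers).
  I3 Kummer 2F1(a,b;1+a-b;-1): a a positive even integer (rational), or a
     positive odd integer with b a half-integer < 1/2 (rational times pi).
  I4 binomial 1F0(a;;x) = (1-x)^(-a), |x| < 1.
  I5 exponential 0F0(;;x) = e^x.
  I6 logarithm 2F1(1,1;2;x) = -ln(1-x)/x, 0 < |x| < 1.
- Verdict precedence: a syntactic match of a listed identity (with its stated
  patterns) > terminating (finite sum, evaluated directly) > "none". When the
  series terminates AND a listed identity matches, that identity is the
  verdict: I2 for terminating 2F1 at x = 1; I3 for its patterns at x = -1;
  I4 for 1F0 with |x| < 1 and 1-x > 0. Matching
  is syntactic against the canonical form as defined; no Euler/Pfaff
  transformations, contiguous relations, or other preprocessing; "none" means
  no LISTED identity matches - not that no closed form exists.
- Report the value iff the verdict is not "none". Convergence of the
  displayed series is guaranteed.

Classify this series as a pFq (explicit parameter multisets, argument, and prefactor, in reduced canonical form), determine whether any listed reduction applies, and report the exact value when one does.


Classification (C = 4/11): 2F1 with upper {-6, 2}, lower {9}, argument x = -1. Verdict: Kummer (I3) matches (x = -1; c = 9 equals 1+a-b for upper {-6, 2}: listed pattern). Exact value: 16/11.

The tell: x = (-1) and the factorial ratio (prefactor 4/11) (k+a-1)!/(a-1)! is a rising factorial (a)_k.
Ratio: r(k) = (-1) * (k-6) (k+2) / [(k+9) (k+1)] - poly over poly, x = (-1) from leading terms; C = 4/11 at k = 0.


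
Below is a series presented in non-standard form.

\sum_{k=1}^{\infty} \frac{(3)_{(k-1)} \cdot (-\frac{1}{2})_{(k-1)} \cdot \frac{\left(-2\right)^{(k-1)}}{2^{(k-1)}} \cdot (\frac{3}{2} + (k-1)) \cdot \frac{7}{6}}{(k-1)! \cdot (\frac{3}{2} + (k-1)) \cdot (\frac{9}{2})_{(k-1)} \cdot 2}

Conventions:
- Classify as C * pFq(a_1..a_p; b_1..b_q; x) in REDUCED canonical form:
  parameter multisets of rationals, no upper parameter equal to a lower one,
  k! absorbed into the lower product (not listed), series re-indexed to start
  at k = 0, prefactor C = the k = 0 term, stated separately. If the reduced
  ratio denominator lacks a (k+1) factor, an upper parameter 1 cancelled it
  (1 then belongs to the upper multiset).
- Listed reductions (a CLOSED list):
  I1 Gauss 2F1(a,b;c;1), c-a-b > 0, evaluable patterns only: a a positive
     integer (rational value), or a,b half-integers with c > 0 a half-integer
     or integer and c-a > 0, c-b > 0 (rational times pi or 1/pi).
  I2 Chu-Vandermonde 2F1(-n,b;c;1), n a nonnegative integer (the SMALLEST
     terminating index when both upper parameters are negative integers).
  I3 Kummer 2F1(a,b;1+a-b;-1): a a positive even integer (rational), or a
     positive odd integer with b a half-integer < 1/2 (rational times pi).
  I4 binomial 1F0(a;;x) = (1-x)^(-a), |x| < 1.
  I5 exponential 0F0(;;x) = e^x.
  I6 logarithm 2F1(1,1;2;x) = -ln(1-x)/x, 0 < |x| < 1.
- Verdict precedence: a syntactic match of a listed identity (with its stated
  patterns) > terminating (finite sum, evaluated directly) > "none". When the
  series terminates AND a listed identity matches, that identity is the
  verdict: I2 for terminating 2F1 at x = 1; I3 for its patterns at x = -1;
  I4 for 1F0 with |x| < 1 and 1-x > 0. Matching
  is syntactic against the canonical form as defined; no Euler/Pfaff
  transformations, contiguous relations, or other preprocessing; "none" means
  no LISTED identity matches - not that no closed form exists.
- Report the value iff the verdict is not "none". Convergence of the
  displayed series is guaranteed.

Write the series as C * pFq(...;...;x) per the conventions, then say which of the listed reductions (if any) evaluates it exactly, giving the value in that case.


This is \frac{7}{12} * 2F1(-\frac{1}{2}, 3; \frac{9}{2}; -1) in reduced canonical form. Verdict: the Kummer evaluation I3 matches (x = -1; c = \frac{9}{2} equals 1+a-b for upper {-\frac{1}{2}, 3}: listed pattern). Value: \frac{245}{1024} \cdot \pi.

The tell: with t_0 = \frac{7}{12}, the two k-th powers (prefactor 7/12) combine into one argument.
Step ratio: r(k) = -1 * (k-\frac{1}{2}) (k+3) / [(k+\frac{9}{2}) (k+1)] ; factor over Q: parameters, x = -1, and C = \frac{7}{12}.


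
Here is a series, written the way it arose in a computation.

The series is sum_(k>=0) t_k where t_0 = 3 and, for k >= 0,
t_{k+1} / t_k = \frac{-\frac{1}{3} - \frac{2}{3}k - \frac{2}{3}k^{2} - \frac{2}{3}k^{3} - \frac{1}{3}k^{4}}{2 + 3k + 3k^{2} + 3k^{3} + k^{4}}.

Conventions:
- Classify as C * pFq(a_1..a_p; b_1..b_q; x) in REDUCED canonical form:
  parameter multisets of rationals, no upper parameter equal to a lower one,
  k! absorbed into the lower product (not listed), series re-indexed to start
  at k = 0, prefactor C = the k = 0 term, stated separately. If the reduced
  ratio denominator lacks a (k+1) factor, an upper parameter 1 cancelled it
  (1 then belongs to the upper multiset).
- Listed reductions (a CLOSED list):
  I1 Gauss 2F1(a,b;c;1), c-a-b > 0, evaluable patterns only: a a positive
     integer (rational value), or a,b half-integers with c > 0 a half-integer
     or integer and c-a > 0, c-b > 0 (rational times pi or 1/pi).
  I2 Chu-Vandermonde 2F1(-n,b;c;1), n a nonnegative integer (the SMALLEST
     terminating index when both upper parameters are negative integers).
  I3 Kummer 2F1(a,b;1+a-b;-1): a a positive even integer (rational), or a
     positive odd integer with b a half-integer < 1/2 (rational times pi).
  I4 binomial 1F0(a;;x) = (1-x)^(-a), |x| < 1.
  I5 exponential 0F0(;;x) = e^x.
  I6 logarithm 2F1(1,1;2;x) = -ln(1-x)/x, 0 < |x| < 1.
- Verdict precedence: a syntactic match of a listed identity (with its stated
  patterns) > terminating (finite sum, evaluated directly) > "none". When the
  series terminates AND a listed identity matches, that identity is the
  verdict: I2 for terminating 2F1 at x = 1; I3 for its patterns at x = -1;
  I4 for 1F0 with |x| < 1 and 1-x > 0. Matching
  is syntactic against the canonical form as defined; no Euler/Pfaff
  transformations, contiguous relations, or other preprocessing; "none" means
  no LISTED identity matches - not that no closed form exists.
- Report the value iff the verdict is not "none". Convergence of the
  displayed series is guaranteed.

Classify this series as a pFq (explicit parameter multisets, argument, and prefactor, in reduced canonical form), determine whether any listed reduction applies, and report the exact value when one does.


The tell: from the first term 3: roots of the ratio polynomials (prefactor 3) are the negated parameters.
Term ratio: r(k) = -\frac{1}{3} * (k+1) (k+1) / [(k+2) (k+1)] - rational; roots negated = parameters, x = -\frac{1}{3}, C = 3.

Prefactor 3, argument -\frac{1}{3}: 2F1 with upper {1, 1} over lower {2}. Verdict: this is the I6 logarithm reduction (the logarithm: parameters (1,1;2), x = -\frac{1}{3}). Exact value: 9 \cdot \ln\left(\frac{4}{3}\right).


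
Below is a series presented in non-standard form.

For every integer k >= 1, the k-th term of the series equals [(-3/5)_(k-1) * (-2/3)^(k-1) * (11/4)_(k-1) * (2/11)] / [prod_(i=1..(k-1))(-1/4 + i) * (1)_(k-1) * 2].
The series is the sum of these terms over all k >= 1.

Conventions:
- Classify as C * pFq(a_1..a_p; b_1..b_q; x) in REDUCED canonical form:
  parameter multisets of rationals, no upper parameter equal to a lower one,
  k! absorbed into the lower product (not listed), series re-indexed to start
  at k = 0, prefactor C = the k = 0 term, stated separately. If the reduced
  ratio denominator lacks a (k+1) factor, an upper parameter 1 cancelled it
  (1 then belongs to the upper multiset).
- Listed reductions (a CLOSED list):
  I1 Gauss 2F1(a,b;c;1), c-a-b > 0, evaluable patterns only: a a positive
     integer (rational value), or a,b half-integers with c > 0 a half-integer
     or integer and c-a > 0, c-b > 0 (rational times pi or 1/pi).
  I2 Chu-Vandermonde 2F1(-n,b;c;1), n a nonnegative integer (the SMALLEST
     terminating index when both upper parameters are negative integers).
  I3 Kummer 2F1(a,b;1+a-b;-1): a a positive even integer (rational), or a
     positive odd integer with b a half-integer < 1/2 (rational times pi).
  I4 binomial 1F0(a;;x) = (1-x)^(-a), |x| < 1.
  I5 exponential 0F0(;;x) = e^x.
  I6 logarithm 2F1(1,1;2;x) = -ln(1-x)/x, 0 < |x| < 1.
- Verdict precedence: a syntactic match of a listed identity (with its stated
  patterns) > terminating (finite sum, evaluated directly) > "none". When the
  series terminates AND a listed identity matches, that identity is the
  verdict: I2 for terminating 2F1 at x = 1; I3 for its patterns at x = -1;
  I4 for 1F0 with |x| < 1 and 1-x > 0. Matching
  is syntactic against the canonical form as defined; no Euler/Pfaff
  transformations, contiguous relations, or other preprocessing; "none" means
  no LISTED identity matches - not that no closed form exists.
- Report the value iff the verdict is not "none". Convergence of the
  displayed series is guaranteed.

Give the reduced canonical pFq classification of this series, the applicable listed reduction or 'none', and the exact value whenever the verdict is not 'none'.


This is 1/11 * 2F1(-3/5, 11/4; 3/4; -2/3) in reduced canonical form. Verdict: none - at argument -2/3 the multisets {-3/5, 11/4} ; {3/4} match no listed identity.

Structural cue: t_0 = 1/11 here, and the lower running product (C = 1/11) is a rising factorial.
Term ratio: r(k) = (-2/3) * (k-3/5) (k+11/4) / [(k+3/4) (k+1)] - rational; roots negated = parameters, x = (-2/3), C = 1/11.


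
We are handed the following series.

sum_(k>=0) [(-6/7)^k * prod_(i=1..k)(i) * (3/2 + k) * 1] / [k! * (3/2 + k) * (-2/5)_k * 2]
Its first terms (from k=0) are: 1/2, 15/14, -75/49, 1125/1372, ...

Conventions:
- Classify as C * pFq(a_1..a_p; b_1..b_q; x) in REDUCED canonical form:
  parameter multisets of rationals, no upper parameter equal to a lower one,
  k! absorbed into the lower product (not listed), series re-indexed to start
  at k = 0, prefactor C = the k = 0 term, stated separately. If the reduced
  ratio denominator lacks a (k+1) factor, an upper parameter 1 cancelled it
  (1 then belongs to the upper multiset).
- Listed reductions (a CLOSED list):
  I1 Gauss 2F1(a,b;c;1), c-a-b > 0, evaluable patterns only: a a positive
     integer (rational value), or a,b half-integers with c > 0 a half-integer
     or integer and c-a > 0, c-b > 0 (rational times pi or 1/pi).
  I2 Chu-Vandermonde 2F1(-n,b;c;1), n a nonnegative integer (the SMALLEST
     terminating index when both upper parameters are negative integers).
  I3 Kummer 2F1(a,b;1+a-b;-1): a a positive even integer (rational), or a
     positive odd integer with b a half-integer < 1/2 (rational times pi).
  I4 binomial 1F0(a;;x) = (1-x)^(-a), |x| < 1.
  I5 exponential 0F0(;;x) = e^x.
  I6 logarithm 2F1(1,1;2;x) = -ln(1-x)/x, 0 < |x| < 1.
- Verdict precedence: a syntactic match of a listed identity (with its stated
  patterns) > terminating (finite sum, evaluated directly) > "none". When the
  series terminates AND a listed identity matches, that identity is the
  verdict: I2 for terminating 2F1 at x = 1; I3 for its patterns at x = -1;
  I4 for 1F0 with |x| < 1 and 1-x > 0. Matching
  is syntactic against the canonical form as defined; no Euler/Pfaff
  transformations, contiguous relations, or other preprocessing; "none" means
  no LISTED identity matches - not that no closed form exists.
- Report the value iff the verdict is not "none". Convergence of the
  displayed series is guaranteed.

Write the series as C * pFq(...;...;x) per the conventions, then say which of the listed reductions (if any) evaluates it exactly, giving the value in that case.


This is 1/2 * 1F1(1; -2/5; -6/7) in reduced canonical form. Verdict: none (x = -6/7): each listed identity misses the multisets {1} ; {-2/5}.

Key step: t_0 = 1/2 here, and the factor k + 3/2 cancels (top and bottom), leaving C = 1/2.
Term ratio: r(k) = (-6/7) * (k+1) / [(k-2/5) (k+1)] ; factor over Q: parameters, x = (-6/7), and C = 1/2.


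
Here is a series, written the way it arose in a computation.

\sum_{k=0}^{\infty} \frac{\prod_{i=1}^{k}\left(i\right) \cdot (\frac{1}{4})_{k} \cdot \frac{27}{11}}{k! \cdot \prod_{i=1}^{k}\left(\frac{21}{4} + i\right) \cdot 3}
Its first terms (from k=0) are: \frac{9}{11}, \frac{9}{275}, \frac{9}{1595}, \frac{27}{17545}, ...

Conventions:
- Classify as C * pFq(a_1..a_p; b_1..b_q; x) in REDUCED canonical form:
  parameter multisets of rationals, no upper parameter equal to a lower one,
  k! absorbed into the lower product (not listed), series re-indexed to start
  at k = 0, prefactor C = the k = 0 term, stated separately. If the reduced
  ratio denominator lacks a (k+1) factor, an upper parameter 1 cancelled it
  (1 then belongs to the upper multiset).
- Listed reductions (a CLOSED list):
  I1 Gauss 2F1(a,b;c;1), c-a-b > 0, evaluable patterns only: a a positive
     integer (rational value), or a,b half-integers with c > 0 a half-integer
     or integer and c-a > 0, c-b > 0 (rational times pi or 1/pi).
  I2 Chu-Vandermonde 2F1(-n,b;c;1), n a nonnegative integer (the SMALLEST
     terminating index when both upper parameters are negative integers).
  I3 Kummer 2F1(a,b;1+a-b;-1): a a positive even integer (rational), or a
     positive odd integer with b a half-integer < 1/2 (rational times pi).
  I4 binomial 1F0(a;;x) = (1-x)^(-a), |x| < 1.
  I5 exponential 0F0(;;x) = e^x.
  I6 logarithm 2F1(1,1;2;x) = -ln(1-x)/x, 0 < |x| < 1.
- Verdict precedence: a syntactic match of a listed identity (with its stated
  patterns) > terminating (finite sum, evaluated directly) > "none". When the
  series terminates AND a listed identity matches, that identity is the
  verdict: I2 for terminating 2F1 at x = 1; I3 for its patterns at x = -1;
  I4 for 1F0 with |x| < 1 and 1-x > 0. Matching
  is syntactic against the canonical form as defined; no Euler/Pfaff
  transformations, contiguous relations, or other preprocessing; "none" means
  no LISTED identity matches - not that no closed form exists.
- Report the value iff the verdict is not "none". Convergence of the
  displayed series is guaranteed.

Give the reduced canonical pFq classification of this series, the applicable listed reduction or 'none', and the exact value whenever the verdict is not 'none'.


Prefactor \frac{9}{11}, argument 1: 2F1 with upper {\frac{1}{4}, 1} over lower {\frac{25}{4}}. Verdict: the Gauss summation I1 matches (x = 1: the Gamma ratio telescopes since c-a-b = 5 > 0 and a = 1 in Z>0). Its exact value is \frac{189}{220}.

Key step: with t_0 = \frac{9}{11}, the lower running product (C = 9/11, x = 1) is a rising factorial.
Ratio: r(k) = 1 * (k+\frac{1}{4}) (k+1) / [(k+\frac{25}{4}) (k+1)] - poly over poly, x = 1 from leading terms; C = \frac{9}{11} at k = 0.


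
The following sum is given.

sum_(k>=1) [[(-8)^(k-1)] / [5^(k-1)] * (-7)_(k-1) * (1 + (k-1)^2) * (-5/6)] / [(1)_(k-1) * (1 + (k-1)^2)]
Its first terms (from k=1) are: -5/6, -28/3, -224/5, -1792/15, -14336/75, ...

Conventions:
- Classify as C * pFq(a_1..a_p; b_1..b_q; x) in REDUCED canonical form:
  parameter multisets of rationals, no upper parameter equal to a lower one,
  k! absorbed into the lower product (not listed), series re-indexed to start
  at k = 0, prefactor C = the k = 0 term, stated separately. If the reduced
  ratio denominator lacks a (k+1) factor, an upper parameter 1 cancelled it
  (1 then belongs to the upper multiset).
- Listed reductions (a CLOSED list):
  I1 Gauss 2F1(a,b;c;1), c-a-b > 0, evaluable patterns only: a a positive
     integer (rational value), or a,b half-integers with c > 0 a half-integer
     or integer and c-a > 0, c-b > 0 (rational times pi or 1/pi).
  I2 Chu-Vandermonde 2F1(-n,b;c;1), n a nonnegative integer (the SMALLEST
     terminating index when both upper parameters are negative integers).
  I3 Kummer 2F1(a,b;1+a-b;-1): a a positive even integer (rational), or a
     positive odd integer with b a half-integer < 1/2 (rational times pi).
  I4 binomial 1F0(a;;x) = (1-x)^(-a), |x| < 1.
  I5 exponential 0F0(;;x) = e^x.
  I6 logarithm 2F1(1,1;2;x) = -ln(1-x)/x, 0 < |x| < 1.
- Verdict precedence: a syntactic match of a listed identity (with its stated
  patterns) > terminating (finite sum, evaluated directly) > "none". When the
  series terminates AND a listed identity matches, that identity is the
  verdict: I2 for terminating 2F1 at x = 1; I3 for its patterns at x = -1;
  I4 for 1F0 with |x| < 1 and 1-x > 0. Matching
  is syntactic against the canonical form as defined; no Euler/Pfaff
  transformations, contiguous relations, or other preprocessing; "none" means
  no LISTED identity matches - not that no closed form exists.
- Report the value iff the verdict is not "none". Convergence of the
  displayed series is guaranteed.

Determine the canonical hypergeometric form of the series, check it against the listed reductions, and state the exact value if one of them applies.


Prefactor -5/6, argument -8/5: 1F0 with upper {-7} over lower {-}. Verdict: terminating - upper -7 stops the sum at k = 7; the 8 terms are added exactly. Exact value: -62748517/93750.

Structural cue: with t_0 = -5/6, (1)_k (C = -5/6, x = -8/5) is k! itself.
Step ratio: r(k) = (-8/5) * (k-7) / [(k+1)] - rational; roots negated = parameters, x = (-8/5), C = -5/6.


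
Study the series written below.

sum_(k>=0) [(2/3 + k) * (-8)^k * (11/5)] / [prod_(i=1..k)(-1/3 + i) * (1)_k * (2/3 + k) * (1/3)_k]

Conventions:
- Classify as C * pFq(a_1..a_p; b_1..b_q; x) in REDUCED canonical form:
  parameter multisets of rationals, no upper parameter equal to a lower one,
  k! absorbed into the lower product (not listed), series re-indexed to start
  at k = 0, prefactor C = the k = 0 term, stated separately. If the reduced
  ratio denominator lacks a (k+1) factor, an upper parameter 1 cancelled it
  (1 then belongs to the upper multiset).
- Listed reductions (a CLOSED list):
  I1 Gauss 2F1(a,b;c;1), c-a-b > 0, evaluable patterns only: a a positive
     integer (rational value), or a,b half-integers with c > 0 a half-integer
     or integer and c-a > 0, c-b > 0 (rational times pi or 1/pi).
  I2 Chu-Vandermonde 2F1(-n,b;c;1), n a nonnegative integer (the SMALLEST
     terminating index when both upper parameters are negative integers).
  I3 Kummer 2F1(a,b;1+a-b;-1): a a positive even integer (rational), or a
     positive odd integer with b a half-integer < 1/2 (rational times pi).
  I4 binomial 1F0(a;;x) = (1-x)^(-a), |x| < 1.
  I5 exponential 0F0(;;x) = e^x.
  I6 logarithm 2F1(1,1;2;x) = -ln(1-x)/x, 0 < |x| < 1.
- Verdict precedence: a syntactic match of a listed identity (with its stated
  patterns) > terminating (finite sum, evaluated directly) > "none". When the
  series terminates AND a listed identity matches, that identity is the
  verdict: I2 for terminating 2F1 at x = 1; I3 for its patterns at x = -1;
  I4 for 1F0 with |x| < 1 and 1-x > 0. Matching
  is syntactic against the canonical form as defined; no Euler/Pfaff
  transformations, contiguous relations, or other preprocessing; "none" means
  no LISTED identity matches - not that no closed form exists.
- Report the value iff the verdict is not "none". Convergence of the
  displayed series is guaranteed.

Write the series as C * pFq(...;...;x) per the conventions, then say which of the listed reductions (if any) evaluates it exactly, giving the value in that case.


x = -8 here; the reduced form reads 0F2, upper {-}, lower {1/3, 2/3}, C = 11/5. Verdict: none (x = -8): each listed identity misses the multisets {-} ; {1/3, 2/3}.

Key step: x = (-8) and striking the common factor k + 2/3 reduces the term (C = 11/5).
Consecutive-term ratio: r(k) = (-8) * 1 / [(k+1/3) (k+2/3) (k+1)] - poly over poly, x = (-8) from leading terms; C = 11/5 at k = 0.


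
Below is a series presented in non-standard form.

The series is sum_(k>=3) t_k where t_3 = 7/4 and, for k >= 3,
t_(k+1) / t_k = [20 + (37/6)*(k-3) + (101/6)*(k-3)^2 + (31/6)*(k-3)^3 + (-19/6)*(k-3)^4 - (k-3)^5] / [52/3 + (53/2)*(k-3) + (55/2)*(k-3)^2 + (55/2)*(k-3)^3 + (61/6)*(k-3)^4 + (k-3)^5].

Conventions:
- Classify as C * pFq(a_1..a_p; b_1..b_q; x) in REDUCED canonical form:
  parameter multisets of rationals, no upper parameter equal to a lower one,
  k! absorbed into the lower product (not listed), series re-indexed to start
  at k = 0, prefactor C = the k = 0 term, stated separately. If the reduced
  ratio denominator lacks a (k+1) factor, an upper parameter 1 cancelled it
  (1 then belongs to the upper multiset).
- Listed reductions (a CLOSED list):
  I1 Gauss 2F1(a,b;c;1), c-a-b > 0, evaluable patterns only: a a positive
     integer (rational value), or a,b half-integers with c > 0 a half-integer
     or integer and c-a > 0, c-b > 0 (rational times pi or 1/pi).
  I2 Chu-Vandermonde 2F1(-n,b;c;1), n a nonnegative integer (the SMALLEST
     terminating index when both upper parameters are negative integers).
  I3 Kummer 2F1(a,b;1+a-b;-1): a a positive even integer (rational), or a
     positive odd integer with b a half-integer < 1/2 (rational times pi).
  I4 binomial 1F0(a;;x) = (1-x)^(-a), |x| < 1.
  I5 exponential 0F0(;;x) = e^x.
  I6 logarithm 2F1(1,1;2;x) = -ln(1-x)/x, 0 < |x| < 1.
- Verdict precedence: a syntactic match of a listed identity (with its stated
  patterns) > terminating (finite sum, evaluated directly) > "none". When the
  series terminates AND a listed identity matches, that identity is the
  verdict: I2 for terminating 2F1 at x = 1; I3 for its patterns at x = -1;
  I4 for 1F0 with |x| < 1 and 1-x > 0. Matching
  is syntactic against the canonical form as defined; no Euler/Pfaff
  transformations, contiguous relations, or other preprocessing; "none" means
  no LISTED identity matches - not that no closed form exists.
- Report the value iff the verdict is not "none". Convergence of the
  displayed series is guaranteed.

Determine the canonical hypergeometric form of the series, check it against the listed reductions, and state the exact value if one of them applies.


Key observation: t_0 = 7/4 here, and the ratio is unreduced: k^2 + 1 divides both sides (C = 7/4, x = -1).
Term ratio: r(k) = (-1) * (k-5/2) (k+3) / [(k+13/2) (k+1)] - poly over poly, x = (-1) from leading terms; C = 7/4 at k = 0.

This is 7/4 * 2F1(-5/2, 3; 13/2; -1) in reduced canonical form. Verdict at x = -1: the Kummer evaluation I3 matches (x = -1; c = 13/2 equals 1+a-b for upper {-5/2, 3}: listed pattern). Exact value: (24255/16384) * pi.


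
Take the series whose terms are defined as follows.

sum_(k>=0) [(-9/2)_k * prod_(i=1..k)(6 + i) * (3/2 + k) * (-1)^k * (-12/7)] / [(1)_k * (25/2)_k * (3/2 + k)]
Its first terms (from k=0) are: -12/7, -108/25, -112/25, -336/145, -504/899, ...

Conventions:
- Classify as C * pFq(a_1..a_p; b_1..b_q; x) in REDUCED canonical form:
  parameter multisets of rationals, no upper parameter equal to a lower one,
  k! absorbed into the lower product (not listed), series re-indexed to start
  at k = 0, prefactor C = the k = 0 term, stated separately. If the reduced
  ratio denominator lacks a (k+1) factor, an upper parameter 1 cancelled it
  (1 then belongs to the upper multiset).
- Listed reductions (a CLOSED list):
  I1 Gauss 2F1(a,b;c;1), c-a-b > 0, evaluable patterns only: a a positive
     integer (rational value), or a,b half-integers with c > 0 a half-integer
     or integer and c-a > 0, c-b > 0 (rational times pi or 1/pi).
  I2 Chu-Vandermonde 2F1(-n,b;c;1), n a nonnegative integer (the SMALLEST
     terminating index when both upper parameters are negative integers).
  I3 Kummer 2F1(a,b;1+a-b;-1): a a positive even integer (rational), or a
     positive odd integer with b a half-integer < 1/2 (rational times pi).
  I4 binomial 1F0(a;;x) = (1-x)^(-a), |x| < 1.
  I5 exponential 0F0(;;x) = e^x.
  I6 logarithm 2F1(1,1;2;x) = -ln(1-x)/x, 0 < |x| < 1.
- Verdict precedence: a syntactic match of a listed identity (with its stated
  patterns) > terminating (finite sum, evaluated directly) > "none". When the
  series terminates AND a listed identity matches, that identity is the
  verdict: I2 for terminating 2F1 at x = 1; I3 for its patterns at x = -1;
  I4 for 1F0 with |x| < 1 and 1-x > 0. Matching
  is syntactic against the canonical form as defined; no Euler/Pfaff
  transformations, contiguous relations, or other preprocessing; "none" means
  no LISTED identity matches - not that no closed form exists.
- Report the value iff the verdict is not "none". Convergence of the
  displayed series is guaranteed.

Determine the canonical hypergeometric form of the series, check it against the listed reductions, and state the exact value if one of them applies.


Canonical form: C = -12/7 times 2F1 with upper {-9/2, 7}, lower {25/2}, x = -1. Verdict: this is Kummer (I3) (x = -1; c = 25/2 equals 1+a-b for upper {-9/2, 7}: listed pattern). Exact value: (-143416845/33554432) * pi.

Key step: t_0 being -12/7, the running product (C = -12/7, x = -1) telescopes to a rising factorial.
Consecutive-term ratio: r(k) = (-1) * (k-9/2) (k+7) / [(k+25/2) (k+1)] ; factor over Q: parameters, x = (-1), and C = -12/7.


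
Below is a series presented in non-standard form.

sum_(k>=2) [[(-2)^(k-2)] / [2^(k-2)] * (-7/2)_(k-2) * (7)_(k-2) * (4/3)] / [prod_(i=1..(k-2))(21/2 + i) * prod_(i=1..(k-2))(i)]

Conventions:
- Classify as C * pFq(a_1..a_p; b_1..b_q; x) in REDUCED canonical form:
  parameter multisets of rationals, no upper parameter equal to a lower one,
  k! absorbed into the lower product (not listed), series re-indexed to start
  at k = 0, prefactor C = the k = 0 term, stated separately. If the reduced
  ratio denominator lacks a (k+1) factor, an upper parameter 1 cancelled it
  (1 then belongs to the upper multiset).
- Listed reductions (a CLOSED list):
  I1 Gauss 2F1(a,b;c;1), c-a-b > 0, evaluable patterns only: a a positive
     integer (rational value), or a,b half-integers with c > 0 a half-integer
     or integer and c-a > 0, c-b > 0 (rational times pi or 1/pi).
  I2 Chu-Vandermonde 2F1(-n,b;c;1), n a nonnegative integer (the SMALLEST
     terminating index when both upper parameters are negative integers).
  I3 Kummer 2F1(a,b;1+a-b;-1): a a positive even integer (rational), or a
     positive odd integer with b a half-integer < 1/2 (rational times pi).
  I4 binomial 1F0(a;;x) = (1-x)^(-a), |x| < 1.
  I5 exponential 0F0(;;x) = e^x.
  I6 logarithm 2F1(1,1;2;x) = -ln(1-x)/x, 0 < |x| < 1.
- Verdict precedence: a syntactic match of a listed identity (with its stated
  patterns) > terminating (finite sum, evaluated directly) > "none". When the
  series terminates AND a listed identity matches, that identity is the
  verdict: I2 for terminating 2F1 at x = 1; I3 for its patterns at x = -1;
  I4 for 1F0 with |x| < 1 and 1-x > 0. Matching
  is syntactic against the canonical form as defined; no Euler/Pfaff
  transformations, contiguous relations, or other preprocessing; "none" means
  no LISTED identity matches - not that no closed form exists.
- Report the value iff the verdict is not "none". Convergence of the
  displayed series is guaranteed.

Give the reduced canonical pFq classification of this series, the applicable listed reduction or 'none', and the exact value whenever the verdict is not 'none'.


At argument -1: a 2F1 with upper {-7/2, 7}, lower {23/2}, scaled by C = 4/3. Verdict: Kummer (I3) fires (x = -1; c = 23/2 equals 1+a-b for upper {-7/2, 7}: listed pattern). Value: (4849845/2097152) * pi.

Key step: from the first term 4/3: the product of the first k integers (C = 4/3) is k!.
Term ratio: r(k) = (-1) * (k-7/2) (k+7) / [(k+23/2) (k+1)] ; factor over Q: parameters, x = (-1), and C = 4/3.


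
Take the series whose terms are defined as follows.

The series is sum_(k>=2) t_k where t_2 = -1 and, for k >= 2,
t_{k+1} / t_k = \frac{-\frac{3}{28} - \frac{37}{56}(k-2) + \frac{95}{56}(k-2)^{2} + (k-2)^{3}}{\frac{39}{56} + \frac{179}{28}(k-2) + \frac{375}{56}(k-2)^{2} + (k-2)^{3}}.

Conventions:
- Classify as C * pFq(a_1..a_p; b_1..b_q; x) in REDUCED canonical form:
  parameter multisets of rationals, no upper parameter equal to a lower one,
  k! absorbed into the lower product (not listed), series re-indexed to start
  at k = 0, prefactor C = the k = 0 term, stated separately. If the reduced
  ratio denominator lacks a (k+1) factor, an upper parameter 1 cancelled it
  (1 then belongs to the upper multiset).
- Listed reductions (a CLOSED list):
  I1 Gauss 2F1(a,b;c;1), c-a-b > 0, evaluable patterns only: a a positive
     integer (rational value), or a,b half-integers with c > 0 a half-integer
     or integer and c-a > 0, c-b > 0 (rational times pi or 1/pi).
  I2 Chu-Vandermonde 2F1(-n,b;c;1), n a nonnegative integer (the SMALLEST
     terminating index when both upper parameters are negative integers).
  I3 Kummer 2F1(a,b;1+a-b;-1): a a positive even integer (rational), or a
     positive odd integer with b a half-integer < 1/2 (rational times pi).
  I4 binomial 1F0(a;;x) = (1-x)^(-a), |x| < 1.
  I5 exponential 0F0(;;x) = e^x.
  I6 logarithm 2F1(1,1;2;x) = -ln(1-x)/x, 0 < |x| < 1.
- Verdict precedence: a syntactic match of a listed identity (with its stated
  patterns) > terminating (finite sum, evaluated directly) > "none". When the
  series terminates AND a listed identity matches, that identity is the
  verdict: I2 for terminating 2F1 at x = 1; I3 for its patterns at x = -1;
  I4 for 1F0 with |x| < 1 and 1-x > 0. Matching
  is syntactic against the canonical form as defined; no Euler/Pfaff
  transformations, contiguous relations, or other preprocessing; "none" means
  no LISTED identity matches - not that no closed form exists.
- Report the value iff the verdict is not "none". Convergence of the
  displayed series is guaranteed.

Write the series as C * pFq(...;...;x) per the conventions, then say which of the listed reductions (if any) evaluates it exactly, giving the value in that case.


At argument 1: a 2F1 with upper {-\frac{3}{7}, 2}, lower {\frac{39}{7}}, scaled by C = -1. Verdict (x = 1): Gauss's theorem (I1) applies (x = 1: the Gamma ratio telescopes since c-a-b = 4 > 0 and a = 2 in Z>0). Value: -\frac{40}{49}.

The tell: t_0 = -1 here, and the parameter 1/8 appears in both the upper and lower lists and cancels.
Term ratio: r(k) = 1 * (k-\frac{3}{7}) (k+2) / [(k+\frac{39}{7}) (k+1)] - rational; roots negated = parameters, x = 1, C = -1.


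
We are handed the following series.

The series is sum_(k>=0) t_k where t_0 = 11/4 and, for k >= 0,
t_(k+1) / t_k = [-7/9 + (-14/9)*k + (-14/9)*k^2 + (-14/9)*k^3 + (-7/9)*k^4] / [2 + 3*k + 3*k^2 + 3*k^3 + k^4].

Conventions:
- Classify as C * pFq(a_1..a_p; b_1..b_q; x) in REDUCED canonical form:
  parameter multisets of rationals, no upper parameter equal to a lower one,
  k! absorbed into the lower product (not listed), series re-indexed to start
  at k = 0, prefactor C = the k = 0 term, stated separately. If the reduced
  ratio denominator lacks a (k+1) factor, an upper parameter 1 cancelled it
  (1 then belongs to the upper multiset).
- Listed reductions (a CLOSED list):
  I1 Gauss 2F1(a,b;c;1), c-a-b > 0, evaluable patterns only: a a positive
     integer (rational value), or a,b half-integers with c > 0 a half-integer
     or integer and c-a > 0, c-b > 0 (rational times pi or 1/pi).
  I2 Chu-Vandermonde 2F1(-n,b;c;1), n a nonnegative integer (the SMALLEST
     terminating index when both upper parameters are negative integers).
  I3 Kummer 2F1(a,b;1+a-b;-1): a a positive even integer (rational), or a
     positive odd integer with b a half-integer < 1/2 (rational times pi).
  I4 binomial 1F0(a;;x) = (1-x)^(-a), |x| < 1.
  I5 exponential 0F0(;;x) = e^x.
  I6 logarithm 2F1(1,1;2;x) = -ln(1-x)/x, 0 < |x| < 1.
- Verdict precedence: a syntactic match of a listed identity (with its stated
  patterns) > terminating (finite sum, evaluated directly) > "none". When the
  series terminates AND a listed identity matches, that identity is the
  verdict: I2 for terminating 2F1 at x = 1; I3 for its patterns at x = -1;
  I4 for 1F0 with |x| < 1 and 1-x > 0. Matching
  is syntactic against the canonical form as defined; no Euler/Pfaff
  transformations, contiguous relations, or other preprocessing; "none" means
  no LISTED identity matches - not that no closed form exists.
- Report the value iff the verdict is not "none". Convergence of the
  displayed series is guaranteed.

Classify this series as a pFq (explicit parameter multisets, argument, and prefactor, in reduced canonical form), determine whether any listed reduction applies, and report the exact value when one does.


Reduced: x = -7/9, 2F1, upper = {1, 1}, lower = {2}, C = 11/4. Verdict: logarithm (I6) applies (the logarithm: parameters (1,1;2), x = -7/9). Exact value: (99/28) * ln(16/9).

Key observation: from the first term 11/4: roots of the ratio polynomials (C = 11/4) are the negated parameters.
Adjacent-term ratio: r(k) = (-7/9) * (k+1) (k+1) / [(k+2) (k+1)] - rational in k, leading ratio (-7/9); with t_0 = 11/4, classification follows.


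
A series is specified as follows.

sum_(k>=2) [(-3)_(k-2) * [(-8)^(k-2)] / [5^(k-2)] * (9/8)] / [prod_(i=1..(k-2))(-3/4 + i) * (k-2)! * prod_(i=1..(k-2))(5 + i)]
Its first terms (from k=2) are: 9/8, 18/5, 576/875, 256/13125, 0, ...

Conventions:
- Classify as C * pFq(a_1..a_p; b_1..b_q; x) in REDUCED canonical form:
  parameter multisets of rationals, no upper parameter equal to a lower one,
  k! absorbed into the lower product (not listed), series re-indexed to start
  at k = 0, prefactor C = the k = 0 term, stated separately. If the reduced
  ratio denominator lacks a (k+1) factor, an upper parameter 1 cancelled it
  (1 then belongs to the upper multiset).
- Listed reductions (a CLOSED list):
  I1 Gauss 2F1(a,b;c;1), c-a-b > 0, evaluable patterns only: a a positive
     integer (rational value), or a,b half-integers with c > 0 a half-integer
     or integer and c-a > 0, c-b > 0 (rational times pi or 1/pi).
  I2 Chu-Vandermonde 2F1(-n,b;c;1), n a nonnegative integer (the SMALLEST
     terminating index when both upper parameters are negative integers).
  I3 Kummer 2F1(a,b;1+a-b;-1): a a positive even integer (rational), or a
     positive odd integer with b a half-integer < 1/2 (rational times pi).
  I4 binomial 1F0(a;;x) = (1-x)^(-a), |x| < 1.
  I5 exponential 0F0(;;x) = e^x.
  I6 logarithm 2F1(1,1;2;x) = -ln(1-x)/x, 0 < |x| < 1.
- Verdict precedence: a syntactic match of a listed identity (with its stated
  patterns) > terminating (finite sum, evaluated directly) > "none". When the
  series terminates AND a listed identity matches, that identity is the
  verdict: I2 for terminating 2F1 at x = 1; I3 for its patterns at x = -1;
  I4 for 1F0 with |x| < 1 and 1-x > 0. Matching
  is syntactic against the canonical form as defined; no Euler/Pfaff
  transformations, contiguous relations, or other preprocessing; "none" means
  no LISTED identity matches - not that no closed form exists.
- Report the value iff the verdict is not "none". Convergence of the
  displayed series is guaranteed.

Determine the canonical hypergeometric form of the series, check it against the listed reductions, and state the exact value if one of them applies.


Reduced: x = -8/5, 1F2, upper = {-3}, lower = {1/4, 6}, C = 9/8. Verdict: terminating (-3 upstairs). 4 nonzero terms in all; added directly. Hence: 567293/105000.

Key step: t_0 = 9/8 here, and the lower running product (prefactor 9/8) is a rising factorial.
Term ratio: r(k) = (-8/5) * (k-3) / [(k+1/4) (k+6) (k+1)] - rational in k, leading ratio (-8/5); with t_0 = 9/8, classification follows.
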